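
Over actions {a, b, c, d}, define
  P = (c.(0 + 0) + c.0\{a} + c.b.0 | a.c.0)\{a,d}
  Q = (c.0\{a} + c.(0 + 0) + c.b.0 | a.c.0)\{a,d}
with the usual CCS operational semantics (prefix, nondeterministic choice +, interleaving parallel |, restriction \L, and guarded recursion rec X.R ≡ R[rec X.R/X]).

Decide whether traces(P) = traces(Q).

traces(P) = traces(Q)

Reachable graph of P (5 states):
  s0 = (c.(0 + 0) + c.0\{a} + c.b.0 | a.c.0)\{a,d} :: ··c··> s1, ··c··> s2, ··c··> s3
  s1 = (0 + 0)\{a,d} :: stopped
  s2 = (b.0 | a.c.0)\{a,d} :: ··b··> s4
  s3 = 0\{a}\{a,d} :: stopped
  s4 = (0 | a.c.0)\{a,d} :: stopped
Reachable graph of Q (5 states):
  t0 = (c.0\{a} + c.(0 + 0) + c.b.0 | a.c.0)\{a,d} :: ··c··> t1, ··c··> t2, ··c··> t3
  t1 = (0 + 0)\{a,d} :: stopped
  t2 = (b.0 | a.c.0)\{a,d} :: ··b··> t4
  t3 = 0\{a}\{a,d} :: stopped
  t4 = (0 | a.c.0)\{a,d} :: stopped
Bisimilarity quotient blocks:
  B0 = {s0, t0}
  B1 = {s2, t2}
  B2 = {s1, s3, s4, t1, t3, t4}
s0 ∈ B0, t0 ∈ B0 → same block
Bisimilar ⇒ trace-equivalent.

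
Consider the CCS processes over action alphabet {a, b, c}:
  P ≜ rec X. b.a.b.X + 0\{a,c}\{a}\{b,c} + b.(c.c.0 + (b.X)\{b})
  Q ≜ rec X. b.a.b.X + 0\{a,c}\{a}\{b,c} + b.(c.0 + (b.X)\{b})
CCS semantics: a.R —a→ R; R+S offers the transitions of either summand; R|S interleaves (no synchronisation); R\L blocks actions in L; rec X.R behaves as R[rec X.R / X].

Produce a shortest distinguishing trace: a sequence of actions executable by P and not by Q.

bcc

Reachable graph of P (6 states):
  u0 = rec X. b.a.b.X + 0\{a,c}\{a}\{b,c} + b.(c.c.0 + (b.X)\{b}) has moves --b--▸ u1, --b--▸ u2
  u1 = a.b.(rec X. b.a.b.X + 0\{a,c}\{a}\{b,c} + b.(c.c.0 + (b.X)\{b})) has moves --a--▸ u3
  u2 = c.c.0 + (b.(rec X. b.a.b.X + 0\{a,c}\{a}\{b,c} + b.(c.c.0 + (b.X)\{b})))\{b} has moves --c--▸ u4
  u3 = b.(rec X. b.a.b.X + 0\{a,c}\{a}\{b,c} + b.(c.c.0 + (b.X)\{b})) has moves --b--▸ u0
  u4 = c.0 has moves --c--▸ u5
  u5 = 0 has moves (no moves)
Reachable graph of Q (5 states):
  v0 = rec X. b.a.b.X + 0\{a,c}\{a}\{b,c} + b.(c.0 + (b.X)\{b}) has moves --b--▸ v1, --b--▸ v2
  v1 = a.b.(rec X. b.a.b.X + 0\{a,c}\{a}\{b,c} + b.(c.0 + (b.X)\{b})) has moves --a--▸ v3
  v2 = c.0 + (b.(rec X. b.a.b.X + 0\{a,c}\{a}\{b,c} + b.(c.0 + (b.X)\{b})))\{b} has moves --c--▸ v4
  v3 = b.(rec X. b.a.b.X + 0\{a,c}\{a}\{b,c} + b.(c.0 + (b.X)\{b})) has moves --b--▸ v0
  v4 = 0 has moves (no moves)
Executing bcc from P (initial set {u0}):
  step 1 (b): {u1, u2}
  step 2 (c): {u4}
  step 3 (c): {u5}
  ✓ P
Executing bcc from Q (initial set {v0}):
  step 1 (b): {v1, v2}
  step 2 (c): {v4}
  step 3 (c): no successor for Q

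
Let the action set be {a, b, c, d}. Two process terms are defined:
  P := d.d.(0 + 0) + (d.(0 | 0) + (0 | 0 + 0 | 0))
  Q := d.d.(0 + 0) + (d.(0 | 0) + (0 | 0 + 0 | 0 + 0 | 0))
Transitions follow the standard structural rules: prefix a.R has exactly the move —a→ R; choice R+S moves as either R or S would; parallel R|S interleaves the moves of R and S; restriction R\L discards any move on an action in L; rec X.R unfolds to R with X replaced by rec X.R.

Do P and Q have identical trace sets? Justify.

trace-equivalent

Reachable graph of P (4 states):
  m0 = d.d.(0 + 0) + (d.(0 | 0) + (0 | 0 + 0 | 0)) ⊢ =d=> m1, =d=> m2
  m1 = 0 | 0 ⊢ ∅
  m2 = d.(0 + 0) ⊢ =d=> m3
  m3 = 0 + 0 ⊢ ∅
Reachable graph of Q (4 states):
  n0 = d.d.(0 + 0) + (d.(0 | 0) + (0 | 0 + 0 | 0 + 0 | 0)) ⊢ =d=> n1, =d=> n2
  n1 = 0 | 0 ⊢ ∅
  n2 = d.(0 + 0) ⊢ =d=> n3
  n3 = 0 + 0 ⊢ ∅
Partition-refinement fixed point:
  B0 = {m0, n0}
  B1 = {m1, m3, n1, n3}
  B2 = {m2, n2}
m0 ∈ B0, n0 ∈ B0 → same block
Bisimilar ⇒ trace-equivalent.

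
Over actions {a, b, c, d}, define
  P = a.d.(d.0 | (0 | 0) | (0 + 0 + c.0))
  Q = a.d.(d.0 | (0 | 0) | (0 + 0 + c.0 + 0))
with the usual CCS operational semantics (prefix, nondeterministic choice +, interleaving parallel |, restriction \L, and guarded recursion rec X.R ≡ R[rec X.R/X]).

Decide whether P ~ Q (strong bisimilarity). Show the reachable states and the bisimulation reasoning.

YES

LTS(P): 6 reachable states
  m0 = a.d.(d.0 | (0 | 0) | (0 + 0 + c.0)) → --a--▸ m1
  m1 = d.(d.0 | (0 | 0) | (0 + 0 + c.0)) → --d--▸ m2
  m2 = d.0 | (0 | 0) | (0 + 0 + c.0) → --c--▸ m3, --d--▸ m4
  m3 = d.0 | (0 | 0) | 0 → --d--▸ m5
  m4 = 0 | (0 | 0) | (0 + 0 + c.0) → --c--▸ m5
  m5 = 0 | (0 | 0) | 0 → ·
LTS(Q): 6 reachable states
  n0 = a.d.(d.0 | (0 | 0) | (0 + 0 + c.0 + 0)) → --a--▸ n1
  n1 = d.(d.0 | (0 | 0) | (0 + 0 + c.0 + 0)) → --d--▸ n2
  n2 = d.0 | (0 | 0) | (0 + 0 + c.0 + 0) → --c--▸ n3, --d--▸ n4
  n3 = d.0 | (0 | 0) | 0 → --d--▸ n5
  n4 = 0 | (0 | 0) | (0 + 0 + c.0 + 0) → --c--▸ n5
  n5 = 0 | (0 | 0) | 0 → ·
Bisimilarity quotient blocks:
  B0 = {m0, n0}
  B1 = {m1, n1}
  B2 = {m2, n2}
  B3 = {m3, n3}
  B4 = {m5, n5}
  B5 = {m4, n4}
m0 ∈ B0, n0 ∈ B0 → same block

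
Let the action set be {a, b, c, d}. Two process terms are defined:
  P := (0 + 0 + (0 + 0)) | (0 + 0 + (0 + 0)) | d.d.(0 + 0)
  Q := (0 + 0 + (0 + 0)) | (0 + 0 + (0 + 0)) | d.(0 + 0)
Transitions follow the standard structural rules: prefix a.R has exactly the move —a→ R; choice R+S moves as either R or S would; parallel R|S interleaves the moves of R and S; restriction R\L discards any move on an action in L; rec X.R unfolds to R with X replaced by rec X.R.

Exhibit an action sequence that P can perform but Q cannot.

dd

P's transition system — 3 states:
  s0 = (0 + 0 + (0 + 0)) | (0 + 0 + (0 + 0)) | d.d.(0 + 0) :: =d=> s1
  s1 = (0 + 0 + (0 + 0)) | (0 + 0 + (0 + 0)) | d.(0 + 0) :: =d=> s2
  s2 = (0 + 0 + (0 + 0)) | (0 + 0 + (0 + 0)) | (0 + 0) :: stopped
Q's transition system — 2 states:
  t0 = (0 + 0 + (0 + 0)) | (0 + 0 + (0 + 0)) | d.(0 + 0) :: =d=> t1
  t1 = (0 + 0 + (0 + 0)) | (0 + 0 + (0 + 0)) | (0 + 0) :: stopped
Trace ⟨dd⟩ through P, begin at {s0}:
  after d @ step 1: {s1}
  after d @ step 2: {s2}
  — P admits the full trace.
Trace ⟨dd⟩ through Q, begin at {t0}:
  after d @ step 1: {t1}
  after d @ step 2: ∅ (Q stuck)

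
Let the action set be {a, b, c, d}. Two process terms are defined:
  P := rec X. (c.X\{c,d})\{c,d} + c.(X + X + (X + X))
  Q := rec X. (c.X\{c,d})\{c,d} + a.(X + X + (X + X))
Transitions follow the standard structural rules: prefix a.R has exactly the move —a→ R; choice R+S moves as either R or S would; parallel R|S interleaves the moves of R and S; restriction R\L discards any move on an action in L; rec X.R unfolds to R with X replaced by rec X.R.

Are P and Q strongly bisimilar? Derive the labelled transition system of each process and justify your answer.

P's transition system — 2 states:
  p0 = rec X. (c.X\{c,d})\{c,d} + c.(X + X + (X + X)) | ··c··> p1
  p1 = (rec X. (c.X\{c,d})\{c,d} + c.(X + X + (X + X))) + (rec X. (c.X\{c,d})\{c,d} + c.(X + X + (X + X))) + ((rec X. (c.X\{c,d})\{c,d} + c.(X + X + (X + X))) + (rec X. (c.X\{c,d})\{c,d} + c.(X + X + (X + X)))) | ··c··> p1
Q's transition system — 2 states:
  q0 = rec X. (c.X\{c,d})\{c,d} + a.(X + X + (X + X)) | ··a··> q1
  q1 = (rec X. (c.X\{c,d})\{c,d} + a.(X + X + (X + X))) + (rec X. (c.X\{c,d})\{c,d} + a.(X + X + (X + X))) + ((rec X. (c.X\{c,d})\{c,d} + a.(X + X + (X + X))) + (rec X. (c.X\{c,d})\{c,d} + a.(X + X + (X + X)))) | ··a··> q1
Bisimilarity quotient blocks:
  B0 = {p0, p1}
  B1 = {q0, q1}
p0 ∈ B0, q0 ∈ B1 → different blocks

not bisimilar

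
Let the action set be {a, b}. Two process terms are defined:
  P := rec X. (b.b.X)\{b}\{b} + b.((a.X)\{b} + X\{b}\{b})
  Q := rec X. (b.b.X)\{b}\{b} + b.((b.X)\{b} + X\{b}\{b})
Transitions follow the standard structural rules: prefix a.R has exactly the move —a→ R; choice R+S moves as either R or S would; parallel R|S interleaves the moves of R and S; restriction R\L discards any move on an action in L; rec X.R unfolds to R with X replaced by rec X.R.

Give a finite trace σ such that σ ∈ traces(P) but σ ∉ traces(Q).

LTS(P): 3 reachable states
  m0 = rec X. (b.b.X)\{b}\{b} + b.((a.X)\{b} + X\{b}\{b}) has moves =b=> m1
  m1 = (a.(rec X. (b.b.X)\{b}\{b} + b.((a.X)\{b} + X\{b}\{b})))\{b} + (rec X. (b.b.X)\{b}\{b} + b.((a.X)\{b} + X\{b}\{b}))\{b}\{b} has moves =a=> m2
  m2 = (rec X. (b.b.X)\{b}\{b} + b.((a.X)\{b} + X\{b}\{b}))\{b} has moves ∅
LTS(Q): 2 reachable states
  n0 = rec X. (b.b.X)\{b}\{b} + b.((b.X)\{b} + X\{b}\{b}) has moves =b=> n1
  n1 = (b.(rec X. (b.b.X)\{b}\{b} + b.((b.X)\{b} + X\{b}\{b})))\{b} + (rec X. (b.b.X)\{b}\{b} + b.((b.X)\{b} + X\{b}\{b}))\{b}\{b} has moves ∅
Run σ = ⟨ba⟩ on P: start {m0}
  step 1 (b): {m1}
  step 2 (a): {m2}
  P completes σ.
Run σ = ⟨ba⟩ on Q: start {n0}
  step 1 (b): {n1}
  step 2 (a): no successor for Q

ba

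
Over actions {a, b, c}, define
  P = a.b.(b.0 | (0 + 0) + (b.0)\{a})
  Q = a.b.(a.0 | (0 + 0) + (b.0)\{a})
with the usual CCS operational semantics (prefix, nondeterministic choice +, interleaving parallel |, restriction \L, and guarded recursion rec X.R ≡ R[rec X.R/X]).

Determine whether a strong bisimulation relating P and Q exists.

NO

P's transition system — 5 states:
  s0 = a.b.(b.0 | (0 + 0) + (b.0)\{a}) → --a--▸ s1
  s1 = b.(b.0 | (0 + 0) + (b.0)\{a}) → --b--▸ s2
  s2 = b.0 | (0 + 0) + (b.0)\{a} → --b--▸ s3, --b--▸ s4
  s3 = 0 | (0 + 0) → ∅
  s4 = 0\{a} → ∅
Q's transition system — 5 states:
  t0 = a.b.(a.0 | (0 + 0) + (b.0)\{a}) → --a--▸ t1
  t1 = b.(a.0 | (0 + 0) + (b.0)\{a}) → --b--▸ t2
  t2 = a.0 | (0 + 0) + (b.0)\{a} → --a--▸ t3, --b--▸ t4
  t3 = 0 | (0 + 0) → ∅
  t4 = 0\{a} → ∅
Coarsest stable partition (strong bisimilarity classes):
  B0 = {s0}
  B1 = {s1}
  B2 = {s2}
  B3 = {s3, s4, t3, t4}
  B4 = {t0}
  B5 = {t1}
  B6 = {t2}
s0 ∈ B0, t0 ∈ B4 → different blocks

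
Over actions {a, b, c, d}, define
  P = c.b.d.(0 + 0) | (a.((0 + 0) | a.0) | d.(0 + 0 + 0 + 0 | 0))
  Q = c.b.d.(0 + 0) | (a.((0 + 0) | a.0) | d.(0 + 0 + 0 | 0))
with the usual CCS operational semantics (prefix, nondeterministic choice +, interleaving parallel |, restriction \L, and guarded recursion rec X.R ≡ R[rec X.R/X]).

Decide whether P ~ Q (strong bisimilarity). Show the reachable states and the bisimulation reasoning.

YES

Reachable graph of P (24 states):
  p0 = c.b.d.(0 + 0) | (a.((0 + 0) | a.0) | d.(0 + 0 + 0 + 0 | 0)) ⊢ =a=> p1, =c=> p2, =d=> p3
  p1 = c.b.d.(0 + 0) | ((0 + 0) | a.0 | d.(0 + 0 + 0 + 0 | 0)) ⊢ =a=> p4, =c=> p5, =d=> p6
  p2 = b.d.(0 + 0) | (a.((0 + 0) | a.0) | d.(0 + 0 + 0 + 0 | 0)) ⊢ =a=> p5, =b=> p7, =d=> p8
  p3 = c.b.d.(0 + 0) | (a.((0 + 0) | a.0) | (0 + 0 + 0 + 0 | 0)) ⊢ =a=> p6, =c=> p8
  p4 = c.b.d.(0 + 0) | ((0 + 0) | 0 | d.(0 + 0 + 0 + 0 | 0)) ⊢ =c=> p9, =d=> p10
  p5 = b.d.(0 + 0) | ((0 + 0) | a.0 | d.(0 + 0 + 0 + 0 | 0)) ⊢ =a=> p9, =b=> p11, =d=> p12
  p6 = c.b.d.(0 + 0) | ((0 + 0) | a.0 | (0 + 0 + 0 + 0 | 0)) ⊢ =a=> p10, =c=> p12
  p7 = d.(0 + 0) | (a.((0 + 0) | a.0) | d.(0 + 0 + 0 + 0 | 0)) ⊢ =a=> p11, =d=> p13, =d=> p14
  p8 = b.d.(0 + 0) | (a.((0 + 0) | a.0) | (0 + 0 + 0 + 0 | 0)) ⊢ =a=> p12, =b=> p14
  p9 = b.d.(0 + 0) | ((0 + 0) | 0 | d.(0 + 0 + 0 + 0 | 0)) ⊢ =b=> p15, =d=> p16
  p10 = c.b.d.(0 + 0) | ((0 + 0) | 0 | (0 + 0 + 0 + 0 | 0)) ⊢ =c=> p16
  p11 = d.(0 + 0) | ((0 + 0) | a.0 | d.(0 + 0 + 0 + 0 | 0)) ⊢ =a=> p15, =d=> p17, =d=> p18
  p12 = b.d.(0 + 0) | ((0 + 0) | a.0 | (0 + 0 + 0 + 0 | 0)) ⊢ =a=> p16, =b=> p18
  p13 = (0 + 0) | (a.((0 + 0) | a.0) | d.(0 + 0 + 0 + 0 | 0)) ⊢ =a=> p17, =d=> p19
  p14 = d.(0 + 0) | (a.((0 + 0) | a.0) | (0 + 0 + 0 + 0 | 0)) ⊢ =a=> p18, =d=> p19
  p15 = d.(0 + 0) | ((0 + 0) | 0 | d.(0 + 0 + 0 + 0 | 0)) ⊢ =d=> p20, =d=> p21
  p16 = b.d.(0 + 0) | ((0 + 0) | 0 | (0 + 0 + 0 + 0 | 0)) ⊢ =b=> p21
  p17 = (0 + 0) | ((0 + 0) | a.0 | d.(0 + 0 + 0 + 0 | 0)) ⊢ =a=> p20, =d=> p22
  p18 = d.(0 + 0) | ((0 + 0) | a.0 | (0 + 0 + 0 + 0 | 0)) ⊢ =a=> p21, =d=> p22
  p19 = (0 + 0) | (a.((0 + 0) | a.0) | (0 + 0 + 0 + 0 | 0)) ⊢ =a=> p22
  p20 = (0 + 0) | ((0 + 0) | 0 | d.(0 + 0 + 0 + 0 | 0)) ⊢ =d=> p23
  p21 = d.(0 + 0) | ((0 + 0) | 0 | (0 + 0 + 0 + 0 | 0)) ⊢ =d=> p23
  p22 = (0 + 0) | ((0 + 0) | a.0 | (0 + 0 + 0 + 0 | 0)) ⊢ =a=> p23
  p23 = (0 + 0) | ((0 + 0) | 0 | (0 + 0 + 0 + 0 | 0)) ⊢ (no moves)
Reachable graph of Q (24 states):
  q0 = c.b.d.(0 + 0) | (a.((0 + 0) | a.0) | d.(0 + 0 + 0 | 0)) ⊢ =a=> q1, =c=> q2, =d=> q3
  q1 = c.b.d.(0 + 0) | ((0 + 0) | a.0 | d.(0 + 0 + 0 | 0)) ⊢ =a=> q4, =c=> q5, =d=> q6
  q2 = b.d.(0 + 0) | (a.((0 + 0) | a.0) | d.(0 + 0 + 0 | 0)) ⊢ =a=> q5, =b=> q7, =d=> q8
  q3 = c.b.d.(0 + 0) | (a.((0 + 0) | a.0) | (0 + 0 + 0 | 0)) ⊢ =a=> q6, =c=> q8
  q4 = c.b.d.(0 + 0) | ((0 + 0) | 0 | d.(0 + 0 + 0 | 0)) ⊢ =c=> q9, =d=> q10
  q5 = b.d.(0 + 0) | ((0 + 0) | a.0 | d.(0 + 0 + 0 | 0)) ⊢ =a=> q9, =b=> q11, =d=> q12
  q6 = c.b.d.(0 + 0) | ((0 + 0) | a.0 | (0 + 0 + 0 | 0)) ⊢ =a=> q10, =c=> q12
  q7 = d.(0 + 0) | (a.((0 + 0) | a.0) | d.(0 + 0 + 0 | 0)) ⊢ =a=> q11, =d=> q13, =d=> q14
  q8 = b.d.(0 + 0) | (a.((0 + 0) | a.0) | (0 + 0 + 0 | 0)) ⊢ =a=> q12, =b=> q14
  q9 = b.d.(0 + 0) | ((0 + 0) | 0 | d.(0 + 0 + 0 | 0)) ⊢ =b=> q15, =d=> q16
  q10 = c.b.d.(0 + 0) | ((0 + 0) | 0 | (0 + 0 + 0 | 0)) ⊢ =c=> q16
  q11 = d.(0 + 0) | ((0 + 0) | a.0 | d.(0 + 0 + 0 | 0)) ⊢ =a=> q15, =d=> q17, =d=> q18
  q12 = b.d.(0 + 0) | ((0 + 0) | a.0 | (0 + 0 + 0 | 0)) ⊢ =a=> q16, =b=> q18
  q13 = (0 + 0) | (a.((0 + 0) | a.0) | d.(0 + 0 + 0 | 0)) ⊢ =a=> q17, =d=> q19
  q14 = d.(0 + 0) | (a.((0 + 0) | a.0) | (0 + 0 + 0 | 0)) ⊢ =a=> q18, =d=> q19
  q15 = d.(0 + 0) | ((0 + 0) | 0 | d.(0 + 0 + 0 | 0)) ⊢ =d=> q20, =d=> q21
  q16 = b.d.(0 + 0) | ((0 + 0) | 0 | (0 + 0 + 0 | 0)) ⊢ =b=> q21
  q17 = (0 + 0) | ((0 + 0) | a.0 | d.(0 + 0 + 0 | 0)) ⊢ =a=> q20, =d=> q22
  q18 = d.(0 + 0) | ((0 + 0) | a.0 | (0 + 0 + 0 | 0)) ⊢ =a=> q21, =d=> q22
  q19 = (0 + 0) | (a.((0 + 0) | a.0) | (0 + 0 + 0 | 0)) ⊢ =a=> q22
  q20 = (0 + 0) | ((0 + 0) | 0 | d.(0 + 0 + 0 | 0)) ⊢ =d=> q23
  q21 = d.(0 + 0) | ((0 + 0) | 0 | (0 + 0 + 0 | 0)) ⊢ =d=> q23
  q22 = (0 + 0) | ((0 + 0) | a.0 | (0 + 0 + 0 | 0)) ⊢ =a=> q23
  q23 = (0 + 0) | ((0 + 0) | 0 | (0 + 0 + 0 | 0)) ⊢ (no moves)
Coarsest stable partition (strong bisimilarity classes):
  B0 = {p0, q0}
  B1 = {p2, q2}
  B2 = {p8, q8}
  B3 = {p13, p14, q13, q14}
  B4 = {p19, q19}
  B5 = {p22, q22}
  B6 = {p23, q23}
  B7 = {p17, p18, q17, q18}
  B8 = {p20, p21, q20, q21}
  B9 = {p12, q12}
  B10 = {p16, q16}
  B11 = {p7, q7}
  B12 = {p11, q11}
  B13 = {p15, q15}
  B14 = {p5, q5}
  B15 = {p9, q9}
  B16 = {p3, q3}
  B17 = {p6, q6}
  B18 = {p10, q10}
  B19 = {p1, q1}
  B20 = {p4, q4}
p0 ∈ B0, q0 ∈ B0 → same block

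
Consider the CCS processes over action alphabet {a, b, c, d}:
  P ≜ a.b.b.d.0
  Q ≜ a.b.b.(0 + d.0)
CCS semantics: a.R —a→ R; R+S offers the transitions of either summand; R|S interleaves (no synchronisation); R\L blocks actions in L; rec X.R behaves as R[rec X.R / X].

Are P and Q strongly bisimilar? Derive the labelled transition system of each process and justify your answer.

LTS(P): 5 reachable states
  s0 = a.b.b.d.0 :: =a=> s1
  s1 = b.b.d.0 :: =b=> s2
  s2 = b.d.0 :: =b=> s3
  s3 = d.0 :: =d=> s4
  s4 = 0 :: deadlocked
LTS(Q): 5 reachable states
  t0 = a.b.b.(0 + d.0) :: =a=> t1
  t1 = b.b.(0 + d.0) :: =b=> t2
  t2 = b.(0 + d.0) :: =b=> t3
  t3 = 0 + d.0 :: =d=> t4
  t4 = 0 :: deadlocked
Partition-refinement fixed point:
  B0 = {s0, t0}
  B1 = {s1, t1}
  B2 = {s2, t2}
  B3 = {s3, t3}
  B4 = {s4, t4}
s0 ∈ B0, t0 ∈ B0 → same block

P ~ Q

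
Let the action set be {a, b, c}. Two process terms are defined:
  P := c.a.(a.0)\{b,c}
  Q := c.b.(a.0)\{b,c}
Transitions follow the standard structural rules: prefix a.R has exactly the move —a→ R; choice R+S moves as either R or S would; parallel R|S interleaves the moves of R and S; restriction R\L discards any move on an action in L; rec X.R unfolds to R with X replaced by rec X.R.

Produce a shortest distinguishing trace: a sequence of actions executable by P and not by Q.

ca

P's transition system — 4 states:
  p0 = c.a.(a.0)\{b,c} → =c=> p1
  p1 = a.(a.0)\{b,c} → =a=> p2
  p2 = (a.0)\{b,c} → =a=> p3
  p3 = 0\{b,c} → ∅
Q's transition system — 4 states:
  q0 = c.b.(a.0)\{b,c} → =c=> q1
  q1 = b.(a.0)\{b,c} → =b=> q2
  q2 = (a.0)\{b,c} → =a=> q3
  q3 = 0\{b,c} → ∅
Run σ = ⟨ca⟩ on P: start {p0}
  after c @ step 1: {p1}
  after a @ step 2: {p2}
  P completes σ.
Run σ = ⟨ca⟩ on Q: start {q0}
  after c @ step 1: {q1}
  after a @ step 2: no successor for Q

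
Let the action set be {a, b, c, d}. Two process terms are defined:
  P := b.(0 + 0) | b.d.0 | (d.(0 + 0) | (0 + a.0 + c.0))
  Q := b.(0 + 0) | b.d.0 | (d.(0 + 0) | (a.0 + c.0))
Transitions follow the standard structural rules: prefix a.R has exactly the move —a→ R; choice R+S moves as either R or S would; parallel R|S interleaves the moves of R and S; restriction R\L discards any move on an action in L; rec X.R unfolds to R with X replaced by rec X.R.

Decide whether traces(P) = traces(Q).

P's transition system — 24 states:
  p0 = b.(0 + 0) | b.d.0 | (d.(0 + 0) | (0 + a.0 + c.0)) ⊢ =a=> p1, =b=> p2, =b=> p3, =c=> p1, =d=> p4
  p1 = b.(0 + 0) | b.d.0 | (d.(0 + 0) | 0) ⊢ =b=> p5, =b=> p6, =d=> p7
  p2 = (0 + 0) | b.d.0 | (d.(0 + 0) | (0 + a.0 + c.0)) ⊢ =a=> p5, =b=> p8, =c=> p5, =d=> p9
  p3 = b.(0 + 0) | d.0 | (d.(0 + 0) | (0 + a.0 + c.0)) ⊢ =a=> p6, =b=> p8, =c=> p6, =d=> p10, =d=> p11
  p4 = b.(0 + 0) | b.d.0 | ((0 + 0) | (0 + a.0 + c.0)) ⊢ =a=> p7, =b=> p11, =b=> p9, =c=> p7
  p5 = (0 + 0) | b.d.0 | (d.(0 + 0) | 0) ⊢ =b=> p12, =d=> p13
  p6 = b.(0 + 0) | d.0 | (d.(0 + 0) | 0) ⊢ =b=> p12, =d=> p14, =d=> p15
  p7 = b.(0 + 0) | b.d.0 | ((0 + 0) | 0) ⊢ =b=> p13, =b=> p15
  p8 = (0 + 0) | d.0 | (d.(0 + 0) | (0 + a.0 + c.0)) ⊢ =a=> p12, =c=> p12, =d=> p16, =d=> p17
  p9 = (0 + 0) | b.d.0 | ((0 + 0) | (0 + a.0 + c.0)) ⊢ =a=> p13, =b=> p17, =c=> p13
  p10 = b.(0 + 0) | 0 | (d.(0 + 0) | (0 + a.0 + c.0)) ⊢ =a=> p14, =b=> p16, =c=> p14, =d=> p18
  p11 = b.(0 + 0) | d.0 | ((0 + 0) | (0 + a.0 + c.0)) ⊢ =a=> p15, =b=> p17, =c=> p15, =d=> p18
  p12 = (0 + 0) | d.0 | (d.(0 + 0) | 0) ⊢ =d=> p19, =d=> p20
  p13 = (0 + 0) | b.d.0 | ((0 + 0) | 0) ⊢ =b=> p20
  p14 = b.(0 + 0) | 0 | (d.(0 + 0) | 0) ⊢ =b=> p19, =d=> p21
  p15 = b.(0 + 0) | d.0 | ((0 + 0) | 0) ⊢ =b=> p20, =d=> p21
  p16 = (0 + 0) | 0 | (d.(0 + 0) | (0 + a.0 + c.0)) ⊢ =a=> p19, =c=> p19, =d=> p22
  p17 = (0 + 0) | d.0 | ((0 + 0) | (0 + a.0 + c.0)) ⊢ =a=> p20, =c=> p20, =d=> p22
  p18 = b.(0 + 0) | 0 | ((0 + 0) | (0 + a.0 + c.0)) ⊢ =a=> p21, =b=> p22, =c=> p21
  p19 = (0 + 0) | 0 | (d.(0 + 0) | 0) ⊢ =d=> p23
  p20 = (0 + 0) | d.0 | ((0 + 0) | 0) ⊢ =d=> p23
  p21 = b.(0 + 0) | 0 | ((0 + 0) | 0) ⊢ =b=> p23
  p22 = (0 + 0) | 0 | ((0 + 0) | (0 + a.0 + c.0)) ⊢ =a=> p23, =c=> p23
  p23 = (0 + 0) | 0 | ((0 + 0) | 0) ⊢ stopped
Q's transition system — 24 states:
  q0 = b.(0 + 0) | b.d.0 | (d.(0 + 0) | (a.0 + c.0)) ⊢ =a=> q1, =b=> q2, =b=> q3, =c=> q1, =d=> q4
  q1 = b.(0 + 0) | b.d.0 | (d.(0 + 0) | 0) ⊢ =b=> q5, =b=> q6, =d=> q7
  q2 = (0 + 0) | b.d.0 | (d.(0 + 0) | (a.0 + c.0)) ⊢ =a=> q5, =b=> q8, =c=> q5, =d=> q9
  q3 = b.(0 + 0) | d.0 | (d.(0 + 0) | (a.0 + c.0)) ⊢ =a=> q6, =b=> q8, =c=> q6, =d=> q10, =d=> q11
  q4 = b.(0 + 0) | b.d.0 | ((0 + 0) | (a.0 + c.0)) ⊢ =a=> q7, =b=> q11, =b=> q9, =c=> q7
  q5 = (0 + 0) | b.d.0 | (d.(0 + 0) | 0) ⊢ =b=> q12, =d=> q13
  q6 = b.(0 + 0) | d.0 | (d.(0 + 0) | 0) ⊢ =b=> q12, =d=> q14, =d=> q15
  q7 = b.(0 + 0) | b.d.0 | ((0 + 0) | 0) ⊢ =b=> q13, =b=> q15
  q8 = (0 + 0) | d.0 | (d.(0 + 0) | (a.0 + c.0)) ⊢ =a=> q12, =c=> q12, =d=> q16, =d=> q17
  q9 = (0 + 0) | b.d.0 | ((0 + 0) | (a.0 + c.0)) ⊢ =a=> q13, =b=> q17, =c=> q13
  q10 = b.(0 + 0) | 0 | (d.(0 + 0) | (a.0 + c.0)) ⊢ =a=> q14, =b=> q16, =c=> q14, =d=> q18
  q11 = b.(0 + 0) | d.0 | ((0 + 0) | (a.0 + c.0)) ⊢ =a=> q15, =b=> q17, =c=> q15, =d=> q18
  q12 = (0 + 0) | d.0 | (d.(0 + 0) | 0) ⊢ =d=> q19, =d=> q20
  q13 = (0 + 0) | b.d.0 | ((0 + 0) | 0) ⊢ =b=> q20
  q14 = b.(0 + 0) | 0 | (d.(0 + 0) | 0) ⊢ =b=> q19, =d=> q21
  q15 = b.(0 + 0) | d.0 | ((0 + 0) | 0) ⊢ =b=> q20, =d=> q21
  q16 = (0 + 0) | 0 | (d.(0 + 0) | (a.0 + c.0)) ⊢ =a=> q19, =c=> q19, =d=> q22
  q17 = (0 + 0) | d.0 | ((0 + 0) | (a.0 + c.0)) ⊢ =a=> q20, =c=> q20, =d=> q22
  q18 = b.(0 + 0) | 0 | ((0 + 0) | (a.0 + c.0)) ⊢ =a=> q21, =b=> q22, =c=> q21
  q19 = (0 + 0) | 0 | (d.(0 + 0) | 0) ⊢ =d=> q23
  q20 = (0 + 0) | d.0 | ((0 + 0) | 0) ⊢ =d=> q23
  q21 = b.(0 + 0) | 0 | ((0 + 0) | 0) ⊢ =b=> q23
  q22 = (0 + 0) | 0 | ((0 + 0) | (a.0 + c.0)) ⊢ =a=> q23, =c=> q23
  q23 = (0 + 0) | 0 | ((0 + 0) | 0) ⊢ stopped
Bisimilarity quotient blocks:
  B0 = {p0, q0}
  B1 = {p3, q3}
  B2 = {p6, q6}
  B3 = {p14, p15, q14, q15}
  B4 = {p21, q21}
  B5 = {p23, q23}
  B6 = {p19, p20, q19, q20}
  B7 = {p12, q12}
  B8 = {p10, p11, q10, q11}
  B9 = {p16, p17, q16, q17}
  B10 = {p22, q22}
  B11 = {p18, q18}
  B12 = {p8, q8}
  B13 = {p1, q1}
  B14 = {p7, q7}
  B15 = {p13, q13}
  B16 = {p5, q5}
  B17 = {p4, q4}
  B18 = {p9, q9}
  B19 = {p2, q2}
p0 ∈ B0, q0 ∈ B0 → same block
Bisimilar ⇒ trace-equivalent.

YES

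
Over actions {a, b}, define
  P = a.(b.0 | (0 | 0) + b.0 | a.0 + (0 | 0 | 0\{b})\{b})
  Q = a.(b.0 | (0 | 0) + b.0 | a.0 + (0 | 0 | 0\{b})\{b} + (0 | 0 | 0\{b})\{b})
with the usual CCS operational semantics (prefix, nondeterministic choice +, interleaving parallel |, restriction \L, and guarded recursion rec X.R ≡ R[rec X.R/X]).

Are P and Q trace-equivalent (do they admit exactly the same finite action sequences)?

traces(P) = traces(Q)

P's transition system — 6 states:
  s0 = a.(b.0 | (0 | 0) + b.0 | a.0 + (0 | 0 | 0\{b})\{b}) | —a→ s1
  s1 = b.0 | (0 | 0) + b.0 | a.0 + (0 | 0 | 0\{b})\{b} | —a→ s2, —b→ s3, —b→ s4
  s2 = b.0 | 0 | —b→ s5
  s3 = 0 | (0 | 0) | deadlocked
  s4 = 0 | a.0 | —a→ s5
  s5 = 0 | 0 | deadlocked
Q's transition system — 6 states:
  t0 = a.(b.0 | (0 | 0) + b.0 | a.0 + (0 | 0 | 0\{b})\{b} + (0 | 0 | 0\{b})\{b}) | —a→ t1
  t1 = b.0 | (0 | 0) + b.0 | a.0 + (0 | 0 | 0\{b})\{b} + (0 | 0 | 0\{b})\{b} | —a→ t2, —b→ t3, —b→ t4
  t2 = b.0 | 0 | —b→ t5
  t3 = 0 | (0 | 0) | deadlocked
  t4 = 0 | a.0 | —a→ t5
  t5 = 0 | 0 | deadlocked
Partition-refinement fixed point:
  B0 = {s0, t0}
  B1 = {s1, t1}
  B2 = {s3, s5, t3, t5}
  B3 = {s4, t4}
  B4 = {s2, t2}
s0 ∈ B0, t0 ∈ B0 → same block
Bisimilar ⇒ trace-equivalent.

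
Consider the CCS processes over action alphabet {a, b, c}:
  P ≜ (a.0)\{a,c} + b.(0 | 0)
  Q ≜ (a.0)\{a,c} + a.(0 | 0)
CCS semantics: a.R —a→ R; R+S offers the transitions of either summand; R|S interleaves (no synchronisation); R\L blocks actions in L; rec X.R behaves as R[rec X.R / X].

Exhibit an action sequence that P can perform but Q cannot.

b

Reachable graph of P (2 states):
  u0 = (a.0)\{a,c} + b.(0 | 0) :: =b=> u1
  u1 = 0 | 0 :: deadlocked
Reachable graph of Q (2 states):
  v0 = (a.0)\{a,c} + a.(0 | 0) :: =a=> v1
  v1 = 0 | 0 :: deadlocked
Trace ⟨b⟩ through P, begin at {u0}:
  [1] b ⇒ {u1}
  ✓ P
Trace ⟨b⟩ through Q, begin at {v0}:
  [1] b ⇒ ∅  — Q cannot continue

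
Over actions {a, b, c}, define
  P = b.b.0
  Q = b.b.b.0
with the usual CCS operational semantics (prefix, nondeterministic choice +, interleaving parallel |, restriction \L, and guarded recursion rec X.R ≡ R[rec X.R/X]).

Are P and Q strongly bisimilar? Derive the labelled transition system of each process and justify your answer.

LTS(P): 3 reachable states
  p0 = b.b.0 ⊢ =b=> p1
  p1 = b.0 ⊢ =b=> p2
  p2 = 0 ⊢ (no moves)
LTS(Q): 4 reachable states
  q0 = b.b.b.0 ⊢ =b=> q1
  q1 = b.b.0 ⊢ =b=> q2
  q2 = b.0 ⊢ =b=> q3
  q3 = 0 ⊢ (no moves)
Partition-refinement fixed point:
  B0 = {p0, q1}
  B1 = {p1, q2}
  B2 = {p2, q3}
  B3 = {q0}
p0 ∈ B0, q0 ∈ B3 → different blocks

P ≁ Q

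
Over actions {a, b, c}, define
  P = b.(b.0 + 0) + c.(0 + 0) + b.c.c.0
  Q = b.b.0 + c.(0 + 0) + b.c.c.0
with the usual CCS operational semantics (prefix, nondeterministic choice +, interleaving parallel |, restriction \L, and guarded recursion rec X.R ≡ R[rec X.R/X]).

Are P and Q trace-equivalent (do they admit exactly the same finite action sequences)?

traces(P) = traces(Q)

LTS(P): 6 reachable states
  m0 = b.(b.0 + 0) + c.(0 + 0) + b.c.c.0 ⊢ --b--▸ m1, --b--▸ m2, --c--▸ m3
  m1 = b.0 + 0 ⊢ --b--▸ m4
  m2 = c.c.0 ⊢ --c--▸ m5
  m3 = 0 + 0 ⊢ (no moves)
  m4 = 0 ⊢ (no moves)
  m5 = c.0 ⊢ --c--▸ m4
LTS(Q): 6 reachable states
  n0 = b.b.0 + c.(0 + 0) + b.c.c.0 ⊢ --b--▸ n1, --b--▸ n2, --c--▸ n3
  n1 = b.0 ⊢ --b--▸ n4
  n2 = c.c.0 ⊢ --c--▸ n5
  n3 = 0 + 0 ⊢ (no moves)
  n4 = 0 ⊢ (no moves)
  n5 = c.0 ⊢ --c--▸ n4
Partition-refinement fixed point:
  B0 = {m0, n0}
  B1 = {m2, n2}
  B2 = {m5, n5}
  B3 = {m3, m4, n3, n4}
  B4 = {m1, n1}
m0 ∈ B0, n0 ∈ B0 → same block
Bisimilar ⇒ trace-equivalent.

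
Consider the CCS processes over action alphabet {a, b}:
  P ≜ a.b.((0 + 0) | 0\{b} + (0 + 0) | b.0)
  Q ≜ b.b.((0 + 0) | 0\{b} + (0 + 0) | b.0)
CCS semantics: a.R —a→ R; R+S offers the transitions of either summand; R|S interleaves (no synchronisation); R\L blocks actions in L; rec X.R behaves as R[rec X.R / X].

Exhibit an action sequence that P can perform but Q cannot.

LTS(P): 4 reachable states
  m0 = a.b.((0 + 0) | 0\{b} + (0 + 0) | b.0) has moves —a→ m1
  m1 = b.((0 + 0) | 0\{b} + (0 + 0) | b.0) has moves —b→ m2
  m2 = (0 + 0) | 0\{b} + (0 + 0) | b.0 has moves —b→ m3
  m3 = (0 + 0) | 0 has moves deadlocked
LTS(Q): 4 reachable states
  n0 = b.b.((0 + 0) | 0\{b} + (0 + 0) | b.0) has moves —b→ n1
  n1 = b.((0 + 0) | 0\{b} + (0 + 0) | b.0) has moves —b→ n2
  n2 = (0 + 0) | 0\{b} + (0 + 0) | b.0 has moves —b→ n3
  n3 = (0 + 0) | 0 has moves deadlocked
Run σ = ⟨a⟩ on P: start {m0}
  step 1 (a): {m1}
  — P admits the full trace.
Run σ = ⟨a⟩ on Q: start {n0}
  step 1 (a): no successor for Q

a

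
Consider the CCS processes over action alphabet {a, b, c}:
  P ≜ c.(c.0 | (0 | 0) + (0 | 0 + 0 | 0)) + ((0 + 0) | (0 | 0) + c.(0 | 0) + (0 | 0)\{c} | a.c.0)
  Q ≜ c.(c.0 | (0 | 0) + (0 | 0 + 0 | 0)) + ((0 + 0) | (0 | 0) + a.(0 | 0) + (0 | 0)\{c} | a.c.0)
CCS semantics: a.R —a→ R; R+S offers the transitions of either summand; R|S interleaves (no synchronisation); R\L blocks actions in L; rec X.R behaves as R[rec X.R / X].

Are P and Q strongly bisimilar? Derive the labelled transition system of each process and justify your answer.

P's transition system — 6 states:
  u0 = c.(c.0 | (0 | 0) + (0 | 0 + 0 | 0)) + ((0 + 0) | (0 | 0) + c.(0 | 0) + (0 | 0)\{c} | a.c.0) has moves =a=> u1, =c=> u2, =c=> u3
  u1 = (0 | 0)\{c} | c.0 has moves =c=> u4
  u2 = 0 | 0 has moves (no moves)
  u3 = c.0 | (0 | 0) + (0 | 0 + 0 | 0) has moves =c=> u5
  u4 = (0 | 0)\{c} | 0 has moves (no moves)
  u5 = 0 | (0 | 0) has moves (no moves)
Q's transition system — 6 states:
  v0 = c.(c.0 | (0 | 0) + (0 | 0 + 0 | 0)) + ((0 + 0) | (0 | 0) + a.(0 | 0) + (0 | 0)\{c} | a.c.0) has moves =a=> v1, =a=> v2, =c=> v3
  v1 = (0 | 0)\{c} | c.0 has moves =c=> v4
  v2 = 0 | 0 has moves (no moves)
  v3 = c.0 | (0 | 0) + (0 | 0 + 0 | 0) has moves =c=> v5
  v4 = (0 | 0)\{c} | 0 has moves (no moves)
  v5 = 0 | (0 | 0) has moves (no moves)
Bisimilarity quotient blocks:
  B0 = {u0}
  B1 = {u1, u3, v1, v3}
  B2 = {u2, u4, u5, v2, v4, v5}
  B3 = {v0}
u0 ∈ B0, v0 ∈ B3 → different blocks

P ≁ Q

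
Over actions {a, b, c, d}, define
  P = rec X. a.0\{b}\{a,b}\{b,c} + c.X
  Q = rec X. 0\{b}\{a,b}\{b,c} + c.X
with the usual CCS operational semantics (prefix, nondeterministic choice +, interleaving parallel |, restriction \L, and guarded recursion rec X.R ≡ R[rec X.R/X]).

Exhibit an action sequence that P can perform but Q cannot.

LTS(P): 2 reachable states
  p0 = rec X. a.0\{b}\{a,b}\{b,c} + c.X ⊢ —a→ p1, —c→ p0
  p1 = 0\{b}\{a,b}\{b,c} ⊢ ·
LTS(Q): 1 reachable states
  q0 = rec X. 0\{b}\{a,b}\{b,c} + c.X ⊢ —c→ q0
Run σ = ⟨a⟩ on P: start {p0}
  [1] a ⇒ {p1}
  — P admits the full trace.
Run σ = ⟨a⟩ on Q: start {q0}
  [1] a ⇒ ∅ (Q stuck)

a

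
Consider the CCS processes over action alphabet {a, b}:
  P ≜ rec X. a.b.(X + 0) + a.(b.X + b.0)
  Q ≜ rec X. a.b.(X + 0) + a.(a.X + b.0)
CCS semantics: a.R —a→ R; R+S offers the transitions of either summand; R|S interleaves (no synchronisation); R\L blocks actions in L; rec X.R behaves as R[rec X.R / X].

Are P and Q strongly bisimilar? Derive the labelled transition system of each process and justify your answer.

P ≁ Q

LTS(P): 5 reachable states
  p0 = rec X. a.b.(X + 0) + a.(b.X + b.0) has moves -a-> p1, -a-> p2
  p1 = b.((rec X. a.b.(X + 0) + a.(b.X + b.0)) + 0) has moves -b-> p3
  p2 = b.(rec X. a.b.(X + 0) + a.(b.X + b.0)) + b.0 has moves -b-> p0, -b-> p4
  p3 = (rec X. a.b.(X + 0) + a.(b.X + b.0)) + 0 has moves -a-> p1, -a-> p2
  p4 = 0 has moves deadlocked
LTS(Q): 5 reachable states
  q0 = rec X. a.b.(X + 0) + a.(a.X + b.0) has moves -a-> q1, -a-> q2
  q1 = a.(rec X. a.b.(X + 0) + a.(a.X + b.0)) + b.0 has moves -a-> q0, -b-> q3
  q2 = b.((rec X. a.b.(X + 0) + a.(a.X + b.0)) + 0) has moves -b-> q4
  q3 = 0 has moves deadlocked
  q4 = (rec X. a.b.(X + 0) + a.(a.X + b.0)) + 0 has moves -a-> q1, -a-> q2
Partition-refinement fixed point:
  B0 = {p0, p3}
  B1 = {p1}
  B2 = {p2}
  B3 = {p4, q3}
  B4 = {q0, q4}
  B5 = {q1}
  B6 = {q2}
p0 ∈ B0, q0 ∈ B4 → different blocks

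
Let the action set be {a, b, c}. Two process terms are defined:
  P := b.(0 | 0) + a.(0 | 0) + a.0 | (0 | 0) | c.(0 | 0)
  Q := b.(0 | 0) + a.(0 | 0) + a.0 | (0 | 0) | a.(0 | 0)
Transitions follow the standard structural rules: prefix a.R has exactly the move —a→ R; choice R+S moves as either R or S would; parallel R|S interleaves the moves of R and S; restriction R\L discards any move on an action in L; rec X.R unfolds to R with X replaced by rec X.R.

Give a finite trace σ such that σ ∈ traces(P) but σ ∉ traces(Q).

Reachable graph of P (5 states):
  s0 = b.(0 | 0) + a.(0 | 0) + a.0 | (0 | 0) | c.(0 | 0) has moves -a-> s1, -a-> s2, -b-> s2, -c-> s3
  s1 = 0 | (0 | 0) | c.(0 | 0) has moves -c-> s4
  s2 = 0 | 0 has moves ·
  s3 = a.0 | (0 | 0) | (0 | 0) has moves -a-> s4
  s4 = 0 | (0 | 0) | (0 | 0) has moves ·
Reachable graph of Q (5 states):
  t0 = b.(0 | 0) + a.(0 | 0) + a.0 | (0 | 0) | a.(0 | 0) has moves -a-> t1, -a-> t2, -a-> t3, -b-> t2
  t1 = 0 | (0 | 0) | a.(0 | 0) has moves -a-> t4
  t2 = 0 | 0 has moves ·
  t3 = a.0 | (0 | 0) | (0 | 0) has moves -a-> t4
  t4 = 0 | (0 | 0) | (0 | 0) has moves ·
Trace ⟨c⟩ through P, begin at {s0}:
  step 1 (c): {s3}
  ✓ P
Trace ⟨c⟩ through Q, begin at {t0}:
  step 1 (c): ∅ (Q stuck)

c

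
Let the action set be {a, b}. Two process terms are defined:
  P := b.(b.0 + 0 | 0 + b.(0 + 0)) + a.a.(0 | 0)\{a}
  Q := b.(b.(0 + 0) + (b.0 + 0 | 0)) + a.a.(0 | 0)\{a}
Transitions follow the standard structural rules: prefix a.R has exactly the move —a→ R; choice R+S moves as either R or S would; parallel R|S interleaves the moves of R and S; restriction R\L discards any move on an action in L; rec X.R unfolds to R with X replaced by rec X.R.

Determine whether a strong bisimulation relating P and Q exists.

bisimilar

P's transition system — 6 states:
  p0 = b.(b.0 + 0 | 0 + b.(0 + 0)) + a.a.(0 | 0)\{a} has moves -a-> p1, -b-> p2
  p1 = a.(0 | 0)\{a} has moves -a-> p3
  p2 = b.0 + 0 | 0 + b.(0 + 0) has moves -b-> p4, -b-> p5
  p3 = (0 | 0)\{a} has moves ·
  p4 = 0 has moves ·
  p5 = 0 + 0 has moves ·
Q's transition system — 6 states:
  q0 = b.(b.(0 + 0) + (b.0 + 0 | 0)) + a.a.(0 | 0)\{a} has moves -a-> q1, -b-> q2
  q1 = a.(0 | 0)\{a} has moves -a-> q3
  q2 = b.(0 + 0) + (b.0 + 0 | 0) has moves -b-> q4, -b-> q5
  q3 = (0 | 0)\{a} has moves ·
  q4 = 0 has moves ·
  q5 = 0 + 0 has moves ·
Partition-refinement fixed point:
  B0 = {p0, q0}
  B1 = {p2, q2}
  B2 = {p3, p4, p5, q3, q4, q5}
  B3 = {p1, q1}
p0 ∈ B0, q0 ∈ B0 → same block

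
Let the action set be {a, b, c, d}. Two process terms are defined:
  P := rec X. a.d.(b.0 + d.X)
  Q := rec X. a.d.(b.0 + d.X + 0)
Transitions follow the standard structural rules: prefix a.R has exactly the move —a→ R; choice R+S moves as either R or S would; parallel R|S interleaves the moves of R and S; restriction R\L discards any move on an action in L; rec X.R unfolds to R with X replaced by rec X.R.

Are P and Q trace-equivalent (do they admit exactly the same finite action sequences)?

P's transition system — 4 states:
  m0 = rec X. a.d.(b.0 + d.X) has moves --a--▸ m1
  m1 = d.(b.0 + d.(rec X. a.d.(b.0 + d.X))) has moves --d--▸ m2
  m2 = b.0 + d.(rec X. a.d.(b.0 + d.X)) has moves --b--▸ m3, --d--▸ m0
  m3 = 0 has moves deadlocked
Q's transition system — 4 states:
  n0 = rec X. a.d.(b.0 + d.X + 0) has moves --a--▸ n1
  n1 = d.(b.0 + d.(rec X. a.d.(b.0 + d.X + 0)) + 0) has moves --d--▸ n2
  n2 = b.0 + d.(rec X. a.d.(b.0 + d.X + 0)) + 0 has moves --b--▸ n3, --d--▸ n0
  n3 = 0 has moves deadlocked
Coarsest stable partition (strong bisimilarity classes):
  B0 = {m0, n0}
  B1 = {m1, n1}
  B2 = {m2, n2}
  B3 = {m3, n3}
m0 ∈ B0, n0 ∈ B0 → same block
Bisimilar ⇒ trace-equivalent.

traces(P) = traces(Q)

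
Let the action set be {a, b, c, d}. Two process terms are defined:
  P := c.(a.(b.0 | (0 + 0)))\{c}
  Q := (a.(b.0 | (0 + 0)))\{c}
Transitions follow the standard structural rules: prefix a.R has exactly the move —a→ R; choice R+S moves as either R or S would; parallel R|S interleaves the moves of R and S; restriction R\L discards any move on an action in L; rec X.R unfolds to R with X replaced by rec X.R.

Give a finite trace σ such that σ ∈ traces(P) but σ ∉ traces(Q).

P's transition system — 4 states:
  m0 = c.(a.(b.0 | (0 + 0)))\{c} → —c→ m1
  m1 = (a.(b.0 | (0 + 0)))\{c} → —a→ m2
  m2 = (b.0 | (0 + 0))\{c} → —b→ m3
  m3 = (0 | (0 + 0))\{c} → (no moves)
Q's transition system — 3 states:
  n0 = (a.(b.0 | (0 + 0)))\{c} → —a→ n1
  n1 = (b.0 | (0 + 0))\{c} → —b→ n2
  n2 = (0 | (0 + 0))\{c} → (no moves)
Trace ⟨c⟩ through P, begin at {m0}:
  after c @ step 1: {m1}
  — P admits the full trace.
Trace ⟨c⟩ through Q, begin at {n0}:
  after c @ step 1: ∅ (Q stuck)

c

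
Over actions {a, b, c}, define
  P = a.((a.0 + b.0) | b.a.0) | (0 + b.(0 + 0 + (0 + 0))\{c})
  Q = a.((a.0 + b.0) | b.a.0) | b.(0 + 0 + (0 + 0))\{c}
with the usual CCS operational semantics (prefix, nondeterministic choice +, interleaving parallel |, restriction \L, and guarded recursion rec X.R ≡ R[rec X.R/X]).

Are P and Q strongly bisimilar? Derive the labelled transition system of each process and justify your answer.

LTS(P): 14 reachable states
  p0 = a.((a.0 + b.0) | b.a.0) | (0 + b.(0 + 0 + (0 + 0))\{c}) :: -a-> p1, -b-> p2
  p1 = (a.0 + b.0) | b.a.0 | (0 + b.(0 + 0 + (0 + 0))\{c}) :: -a-> p3, -b-> p3, -b-> p4, -b-> p5
  p2 = a.((a.0 + b.0) | b.a.0) | (0 + 0 + (0 + 0))\{c} :: -a-> p5
  p3 = 0 | b.a.0 | (0 + b.(0 + 0 + (0 + 0))\{c}) :: -b-> p6, -b-> p7
  p4 = (a.0 + b.0) | a.0 | (0 + b.(0 + 0 + (0 + 0))\{c}) :: -a-> p6, -a-> p8, -b-> p6, -b-> p9
  p5 = (a.0 + b.0) | b.a.0 | (0 + 0 + (0 + 0))\{c} :: -a-> p7, -b-> p7, -b-> p9
  p6 = 0 | a.0 | (0 + b.(0 + 0 + (0 + 0))\{c}) :: -a-> p10, -b-> p11
  p7 = 0 | b.a.0 | (0 + 0 + (0 + 0))\{c} :: -b-> p11
  p8 = (a.0 + b.0) | 0 | (0 + b.(0 + 0 + (0 + 0))\{c}) :: -a-> p10, -b-> p10, -b-> p12
  p9 = (a.0 + b.0) | a.0 | (0 + 0 + (0 + 0))\{c} :: -a-> p11, -a-> p12, -b-> p11
  p10 = 0 | 0 | (0 + b.(0 + 0 + (0 + 0))\{c}) :: -b-> p13
  p11 = 0 | a.0 | (0 + 0 + (0 + 0))\{c} :: -a-> p13
  p12 = (a.0 + b.0) | 0 | (0 + 0 + (0 + 0))\{c} :: -a-> p13, -b-> p13
  p13 = 0 | 0 | (0 + 0 + (0 + 0))\{c} :: ∅
LTS(Q): 14 reachable states
  q0 = a.((a.0 + b.0) | b.a.0) | b.(0 + 0 + (0 + 0))\{c} :: -a-> q1, -b-> q2
  q1 = (a.0 + b.0) | b.a.0 | b.(0 + 0 + (0 + 0))\{c} :: -a-> q3, -b-> q3, -b-> q4, -b-> q5
  q2 = a.((a.0 + b.0) | b.a.0) | (0 + 0 + (0 + 0))\{c} :: -a-> q5
  q3 = 0 | b.a.0 | b.(0 + 0 + (0 + 0))\{c} :: -b-> q6, -b-> q7
  q4 = (a.0 + b.0) | a.0 | b.(0 + 0 + (0 + 0))\{c} :: -a-> q6, -a-> q8, -b-> q6, -b-> q9
  q5 = (a.0 + b.0) | b.a.0 | (0 + 0 + (0 + 0))\{c} :: -a-> q7, -b-> q7, -b-> q9
  q6 = 0 | a.0 | b.(0 + 0 + (0 + 0))\{c} :: -a-> q10, -b-> q11
  q7 = 0 | b.a.0 | (0 + 0 + (0 + 0))\{c} :: -b-> q11
  q8 = (a.0 + b.0) | 0 | b.(0 + 0 + (0 + 0))\{c} :: -a-> q10, -b-> q10, -b-> q12
  q9 = (a.0 + b.0) | a.0 | (0 + 0 + (0 + 0))\{c} :: -a-> q11, -a-> q12, -b-> q11
  q10 = 0 | 0 | b.(0 + 0 + (0 + 0))\{c} :: -b-> q13
  q11 = 0 | a.0 | (0 + 0 + (0 + 0))\{c} :: -a-> q13
  q12 = (a.0 + b.0) | 0 | (0 + 0 + (0 + 0))\{c} :: -a-> q13, -b-> q13
  q13 = 0 | 0 | (0 + 0 + (0 + 0))\{c} :: ∅
Bisimilarity quotient blocks:
  B0 = {p0, q0}
  B1 = {p1, q1}
  B2 = {p4, q4}
  B3 = {p6, q6}
  B4 = {p11, q11}
  B5 = {p13, q13}
  B6 = {p10, q10}
  B7 = {p9, q9}
  B8 = {p12, q12}
  B9 = {p8, q8}
  B10 = {p3, q3}
  B11 = {p7, q7}
  B12 = {p5, q5}
  B13 = {p2, q2}
p0 ∈ B0, q0 ∈ B0 → same block

bisimilar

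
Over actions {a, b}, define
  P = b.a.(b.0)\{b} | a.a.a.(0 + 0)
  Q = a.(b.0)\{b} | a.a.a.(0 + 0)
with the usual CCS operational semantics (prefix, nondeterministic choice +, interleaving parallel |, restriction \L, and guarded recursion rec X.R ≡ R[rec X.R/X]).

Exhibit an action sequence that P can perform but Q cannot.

b

P's transition system — 12 states:
  m0 = b.a.(b.0)\{b} | a.a.a.(0 + 0) → —a→ m1, —b→ m2
  m1 = b.a.(b.0)\{b} | a.a.(0 + 0) → —a→ m3, —b→ m4
  m2 = a.(b.0)\{b} | a.a.a.(0 + 0) → —a→ m4, —a→ m5
  m3 = b.a.(b.0)\{b} | a.(0 + 0) → —a→ m6, —b→ m7
  m4 = a.(b.0)\{b} | a.a.(0 + 0) → —a→ m7, —a→ m8
  m5 = (b.0)\{b} | a.a.a.(0 + 0) → —a→ m8
  m6 = b.a.(b.0)\{b} | (0 + 0) → —b→ m9
  m7 = a.(b.0)\{b} | a.(0 + 0) → —a→ m10, —a→ m9
  m8 = (b.0)\{b} | a.a.(0 + 0) → —a→ m10
  m9 = a.(b.0)\{b} | (0 + 0) → —a→ m11
  m10 = (b.0)\{b} | a.(0 + 0) → —a→ m11
  m11 = (b.0)\{b} | (0 + 0) → (no moves)
Q's transition system — 8 states:
  n0 = a.(b.0)\{b} | a.a.a.(0 + 0) → —a→ n1, —a→ n2
  n1 = (b.0)\{b} | a.a.a.(0 + 0) → —a→ n3
  n2 = a.(b.0)\{b} | a.a.(0 + 0) → —a→ n3, —a→ n4
  n3 = (b.0)\{b} | a.a.(0 + 0) → —a→ n5
  n4 = a.(b.0)\{b} | a.(0 + 0) → —a→ n5, —a→ n6
  n5 = (b.0)\{b} | a.(0 + 0) → —a→ n7
  n6 = a.(b.0)\{b} | (0 + 0) → —a→ n7
  n7 = (b.0)\{b} | (0 + 0) → (no moves)
Run σ = ⟨b⟩ on P: start {m0}
  [1] b ⇒ {m2}
  P completes σ.
Run σ = ⟨b⟩ on Q: start {n0}
  [1] b ⇒ no successor for Q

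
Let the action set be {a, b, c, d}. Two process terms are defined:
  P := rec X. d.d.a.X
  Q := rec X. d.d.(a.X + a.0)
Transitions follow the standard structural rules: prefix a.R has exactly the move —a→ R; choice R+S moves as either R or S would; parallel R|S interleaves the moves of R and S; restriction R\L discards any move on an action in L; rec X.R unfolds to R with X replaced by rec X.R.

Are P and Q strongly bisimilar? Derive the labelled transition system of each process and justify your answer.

P's transition system — 3 states:
  s0 = rec X. d.d.a.X → =d=> s1
  s1 = d.a.(rec X. d.d.a.X) → =d=> s2
  s2 = a.(rec X. d.d.a.X) → =a=> s0
Q's transition system — 4 states:
  t0 = rec X. d.d.(a.X + a.0) → =d=> t1
  t1 = d.(a.(rec X. d.d.(a.X + a.0)) + a.0) → =d=> t2
  t2 = a.(rec X. d.d.(a.X + a.0)) + a.0 → =a=> t0, =a=> t3
  t3 = 0 → ·
Coarsest stable partition (strong bisimilarity classes):
  B0 = {s0}
  B1 = {s1}
  B2 = {s2}
  B3 = {t0}
  B4 = {t1}
  B5 = {t2}
  B6 = {t3}
s0 ∈ B0, t0 ∈ B3 → different blocks

NO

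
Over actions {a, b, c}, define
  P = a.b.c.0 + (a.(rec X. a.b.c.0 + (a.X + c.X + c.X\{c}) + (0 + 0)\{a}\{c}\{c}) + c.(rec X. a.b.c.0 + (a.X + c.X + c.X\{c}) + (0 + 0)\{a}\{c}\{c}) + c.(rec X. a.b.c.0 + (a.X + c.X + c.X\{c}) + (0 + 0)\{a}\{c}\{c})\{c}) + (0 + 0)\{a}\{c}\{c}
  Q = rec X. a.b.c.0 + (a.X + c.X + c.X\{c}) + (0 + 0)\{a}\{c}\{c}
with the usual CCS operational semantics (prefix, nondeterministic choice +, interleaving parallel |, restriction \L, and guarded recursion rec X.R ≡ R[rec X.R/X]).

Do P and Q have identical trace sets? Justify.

Reachable graph of P (8 states):
  m0 = a.b.c.0 + (a.(rec X. a.b.c.0 + (a.X + c.X + c.X\{c}) + (0 + 0)\{a}\{c}\{c}) + c.(rec X. a.b.c.0 + (a.X + c.X + c.X\{c}) + (0 + 0)\{a}\{c}\{c}) + c.(rec X. a.b.c.0 + (a.X + c.X + c.X\{c}) + (0 + 0)\{a}\{c}\{c})\{c}) + (0 + 0)\{a}\{c}\{c} :: ··a··> m1, ··a··> m2, ··c··> m2, ··c··> m3
  m1 = b.c.0 :: ··b··> m4
  m2 = rec X. a.b.c.0 + (a.X + c.X + c.X\{c}) + (0 + 0)\{a}\{c}\{c} :: ··a··> m1, ··a··> m2, ··c··> m2, ··c··> m3
  m3 = (rec X. a.b.c.0 + (a.X + c.X + c.X\{c}) + (0 + 0)\{a}\{c}\{c})\{c} :: ··a··> m3, ··a··> m5
  m4 = c.0 :: ··c··> m6
  m5 = (b.c.0)\{c} :: ··b··> m7
  m6 = 0 :: stopped
  m7 = (c.0)\{c} :: stopped
Reachable graph of Q (7 states):
  n0 = rec X. a.b.c.0 + (a.X + c.X + c.X\{c}) + (0 + 0)\{a}\{c}\{c} :: ··a··> n0, ··a··> n1, ··c··> n0, ··c··> n2
  n1 = b.c.0 :: ··b··> n3
  n2 = (rec X. a.b.c.0 + (a.X + c.X + c.X\{c}) + (0 + 0)\{a}\{c}\{c})\{c} :: ··a··> n2, ··a··> n4
  n3 = c.0 :: ··c··> n5
  n4 = (b.c.0)\{c} :: ··b··> n6
  n5 = 0 :: stopped
  n6 = (c.0)\{c} :: stopped
Coarsest stable partition (strong bisimilarity classes):
  B0 = {m0, m2, n0}
  B1 = {m3, n2}
  B2 = {m5, n4}
  B3 = {m6, m7, n5, n6}
  B4 = {m1, n1}
  B5 = {m4, n3}
m0 ∈ B0, n0 ∈ B0 → same block
Bisimilar ⇒ trace-equivalent.

traces(P) = traces(Q)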